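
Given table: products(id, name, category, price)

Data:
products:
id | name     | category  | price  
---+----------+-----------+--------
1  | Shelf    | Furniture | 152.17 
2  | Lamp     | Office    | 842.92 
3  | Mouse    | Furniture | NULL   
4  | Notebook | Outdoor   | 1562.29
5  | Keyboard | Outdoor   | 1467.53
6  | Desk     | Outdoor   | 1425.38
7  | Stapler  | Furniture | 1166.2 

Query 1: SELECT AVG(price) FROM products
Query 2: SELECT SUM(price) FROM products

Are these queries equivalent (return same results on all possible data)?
No, not equivalent

Query 1 returns: [(1102.7483333333332,)]
Query 2 returns: [(6616.49,)]

Reason: AVG vs SUM give different aggregate values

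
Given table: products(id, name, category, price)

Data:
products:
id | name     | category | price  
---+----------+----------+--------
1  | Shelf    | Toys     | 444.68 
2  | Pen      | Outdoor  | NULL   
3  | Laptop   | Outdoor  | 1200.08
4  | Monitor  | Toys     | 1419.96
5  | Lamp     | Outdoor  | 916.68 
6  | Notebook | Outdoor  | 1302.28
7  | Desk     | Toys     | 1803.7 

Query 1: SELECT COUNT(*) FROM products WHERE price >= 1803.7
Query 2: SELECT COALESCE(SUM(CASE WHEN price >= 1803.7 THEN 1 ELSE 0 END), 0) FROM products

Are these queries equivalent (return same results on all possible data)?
Yes, equivalent

Both queries return: [(1,)]

Reason: COUNT with WHERE vs conditional SUM (COALESCE handles empty-table NULL)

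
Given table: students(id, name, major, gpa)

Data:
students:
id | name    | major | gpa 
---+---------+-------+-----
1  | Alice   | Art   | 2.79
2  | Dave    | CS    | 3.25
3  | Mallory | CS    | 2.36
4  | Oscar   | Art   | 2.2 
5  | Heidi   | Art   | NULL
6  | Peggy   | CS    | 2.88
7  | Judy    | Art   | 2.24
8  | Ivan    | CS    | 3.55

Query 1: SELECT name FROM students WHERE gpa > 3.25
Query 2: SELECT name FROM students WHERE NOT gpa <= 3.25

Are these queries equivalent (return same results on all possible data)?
Yes, equivalent

Both queries return: [('Ivan',)]

Reason: Both filter gpa > 3.25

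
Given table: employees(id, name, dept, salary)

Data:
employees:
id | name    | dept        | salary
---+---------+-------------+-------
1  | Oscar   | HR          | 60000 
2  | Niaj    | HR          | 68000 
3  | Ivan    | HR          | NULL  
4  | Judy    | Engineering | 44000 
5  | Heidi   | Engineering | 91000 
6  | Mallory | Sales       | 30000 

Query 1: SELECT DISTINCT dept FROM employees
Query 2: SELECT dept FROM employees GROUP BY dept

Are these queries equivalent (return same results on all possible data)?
Yes, equivalent

Both queries return: [('Engineering',), ('HR',), ('Sales',)]

Reason: Both get unique depts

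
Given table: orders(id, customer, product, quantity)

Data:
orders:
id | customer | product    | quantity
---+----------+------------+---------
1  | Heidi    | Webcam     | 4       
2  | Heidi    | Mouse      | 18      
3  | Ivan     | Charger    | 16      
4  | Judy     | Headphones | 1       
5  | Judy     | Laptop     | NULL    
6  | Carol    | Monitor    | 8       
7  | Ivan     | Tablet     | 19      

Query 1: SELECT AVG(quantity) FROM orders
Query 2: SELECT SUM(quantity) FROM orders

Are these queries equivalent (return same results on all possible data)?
No, not equivalent

Query 1 returns: [(11.0,)]
Query 2 returns: [(66,)]

Reason: AVG vs SUM give different aggregate values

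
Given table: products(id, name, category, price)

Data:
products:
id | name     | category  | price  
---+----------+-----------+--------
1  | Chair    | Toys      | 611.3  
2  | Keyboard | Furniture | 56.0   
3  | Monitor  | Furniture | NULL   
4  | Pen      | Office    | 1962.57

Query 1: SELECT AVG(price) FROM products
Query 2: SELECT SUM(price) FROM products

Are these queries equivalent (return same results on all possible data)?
No, not equivalent

Query 1 returns: [(876.6233333333333,)]
Query 2 returns: [(2629.87,)]

Reason: AVG vs SUM give different aggregate values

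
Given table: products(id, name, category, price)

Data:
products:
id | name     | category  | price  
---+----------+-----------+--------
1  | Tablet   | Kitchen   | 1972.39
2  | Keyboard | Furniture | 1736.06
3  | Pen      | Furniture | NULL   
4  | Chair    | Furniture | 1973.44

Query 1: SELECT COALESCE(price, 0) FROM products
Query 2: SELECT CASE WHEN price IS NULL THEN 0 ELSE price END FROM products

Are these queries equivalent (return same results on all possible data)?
Yes, equivalent

Both queries return: [(0,), (1736.06,), (1972.39,), (1973.44,)]

Reason: COALESCE vs CASE for NULL handling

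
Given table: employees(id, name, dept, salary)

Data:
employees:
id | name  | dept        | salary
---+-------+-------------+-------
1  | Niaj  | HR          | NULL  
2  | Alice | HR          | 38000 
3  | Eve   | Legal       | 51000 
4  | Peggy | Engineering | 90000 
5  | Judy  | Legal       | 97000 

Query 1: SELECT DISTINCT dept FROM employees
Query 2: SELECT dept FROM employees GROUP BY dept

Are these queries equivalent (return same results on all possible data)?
Yes, equivalent

Both queries return: [('Engineering',), ('HR',), ('Legal',)]

Reason: Both get unique depts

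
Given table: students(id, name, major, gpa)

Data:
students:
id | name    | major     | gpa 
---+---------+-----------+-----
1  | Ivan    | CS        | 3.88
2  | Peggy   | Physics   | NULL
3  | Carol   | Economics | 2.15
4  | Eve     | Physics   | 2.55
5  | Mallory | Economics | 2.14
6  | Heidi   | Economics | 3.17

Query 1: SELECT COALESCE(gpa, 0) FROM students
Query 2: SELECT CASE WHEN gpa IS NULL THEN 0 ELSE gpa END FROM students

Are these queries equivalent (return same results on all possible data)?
Yes, equivalent

Both queries return: [(0,), (2.14,), (2.15,), (2.55,), (3.17,), (3.88,)]

Reason: COALESCE vs CASE for NULL handling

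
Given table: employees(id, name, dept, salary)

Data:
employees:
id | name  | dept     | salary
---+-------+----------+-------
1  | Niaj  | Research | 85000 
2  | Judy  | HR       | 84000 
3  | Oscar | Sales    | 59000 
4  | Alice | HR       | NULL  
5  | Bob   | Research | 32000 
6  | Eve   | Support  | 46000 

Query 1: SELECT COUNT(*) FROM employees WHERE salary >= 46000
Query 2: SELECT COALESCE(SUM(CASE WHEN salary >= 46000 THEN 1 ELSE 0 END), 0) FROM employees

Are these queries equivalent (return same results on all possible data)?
Yes, equivalent

Both queries return: [(4,)]

Reason: COUNT with WHERE vs conditional SUM (COALESCE handles empty-table NULL)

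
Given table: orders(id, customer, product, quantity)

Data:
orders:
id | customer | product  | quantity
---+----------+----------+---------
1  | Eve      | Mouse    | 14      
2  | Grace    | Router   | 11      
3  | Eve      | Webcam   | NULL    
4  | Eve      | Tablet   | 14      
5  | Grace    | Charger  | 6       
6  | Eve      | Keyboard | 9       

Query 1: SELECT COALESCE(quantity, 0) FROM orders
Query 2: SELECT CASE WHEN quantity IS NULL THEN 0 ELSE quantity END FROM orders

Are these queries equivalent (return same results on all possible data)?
Yes, equivalent

Both queries return: [(0,), (6,), (9,), (11,), (14,), (14,)]

Reason: COALESCE vs CASE for NULL handling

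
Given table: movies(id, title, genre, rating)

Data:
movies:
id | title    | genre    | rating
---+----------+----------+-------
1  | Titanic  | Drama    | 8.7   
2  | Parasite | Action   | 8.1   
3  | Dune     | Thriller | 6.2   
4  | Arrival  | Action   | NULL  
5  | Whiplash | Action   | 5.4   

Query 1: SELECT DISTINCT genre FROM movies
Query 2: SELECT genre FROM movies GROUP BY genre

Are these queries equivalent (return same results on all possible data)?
Yes, equivalent

Both queries return: [('Action',), ('Drama',), ('Thriller',)]

Reason: Both get unique genres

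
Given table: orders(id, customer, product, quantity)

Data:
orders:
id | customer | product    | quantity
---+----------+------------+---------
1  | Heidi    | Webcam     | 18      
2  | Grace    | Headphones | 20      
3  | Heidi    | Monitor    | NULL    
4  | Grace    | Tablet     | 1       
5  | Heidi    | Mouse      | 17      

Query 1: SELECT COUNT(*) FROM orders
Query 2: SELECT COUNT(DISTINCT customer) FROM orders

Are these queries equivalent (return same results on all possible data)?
No, not equivalent

Query 1 returns: [(5,)]
Query 2 returns: [(2,)]

Reason: COUNT(*) counts rows, COUNT(DISTINCT customer) counts unique customers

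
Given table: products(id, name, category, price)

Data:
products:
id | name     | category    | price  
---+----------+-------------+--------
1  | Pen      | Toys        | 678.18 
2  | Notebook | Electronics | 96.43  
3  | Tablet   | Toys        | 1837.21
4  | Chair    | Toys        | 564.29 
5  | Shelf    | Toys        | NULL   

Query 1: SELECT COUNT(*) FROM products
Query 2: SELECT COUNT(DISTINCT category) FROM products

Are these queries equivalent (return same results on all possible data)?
No, not equivalent

Query 1 returns: [(5,)]
Query 2 returns: [(2,)]

Reason: COUNT(*) counts rows, COUNT(DISTINCT category) counts unique categorys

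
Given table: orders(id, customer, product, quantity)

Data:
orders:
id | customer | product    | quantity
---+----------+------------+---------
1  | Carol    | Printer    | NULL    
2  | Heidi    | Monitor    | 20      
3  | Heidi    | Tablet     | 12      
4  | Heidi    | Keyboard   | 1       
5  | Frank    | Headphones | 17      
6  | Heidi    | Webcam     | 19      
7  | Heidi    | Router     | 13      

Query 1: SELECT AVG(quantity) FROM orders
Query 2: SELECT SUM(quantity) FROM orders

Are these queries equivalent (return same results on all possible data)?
No, not equivalent

Query 1 returns: [(13.666666666666666,)]
Query 2 returns: [(82,)]

Reason: AVG vs SUM give different aggregate values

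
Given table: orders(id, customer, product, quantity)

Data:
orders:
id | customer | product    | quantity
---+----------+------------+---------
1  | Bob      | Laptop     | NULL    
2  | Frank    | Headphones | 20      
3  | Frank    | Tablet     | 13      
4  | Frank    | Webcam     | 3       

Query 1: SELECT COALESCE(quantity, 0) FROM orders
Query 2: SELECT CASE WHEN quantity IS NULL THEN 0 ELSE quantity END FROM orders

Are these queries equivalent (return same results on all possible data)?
Yes, equivalent

Both queries return: [(0,), (3,), (13,), (20,)]

Reason: COALESCE vs CASE for NULL handling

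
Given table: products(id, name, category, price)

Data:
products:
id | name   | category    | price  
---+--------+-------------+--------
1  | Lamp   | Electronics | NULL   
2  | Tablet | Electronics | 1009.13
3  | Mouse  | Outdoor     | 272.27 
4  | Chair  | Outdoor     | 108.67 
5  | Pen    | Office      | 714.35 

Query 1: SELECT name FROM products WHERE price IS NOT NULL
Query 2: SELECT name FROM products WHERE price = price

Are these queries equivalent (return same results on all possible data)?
Yes, equivalent

Both queries return: [('Chair',), ('Mouse',), ('Pen',), ('Tablet',)]

Reason: IS NOT NULL vs self-equality (both exclude NULLs)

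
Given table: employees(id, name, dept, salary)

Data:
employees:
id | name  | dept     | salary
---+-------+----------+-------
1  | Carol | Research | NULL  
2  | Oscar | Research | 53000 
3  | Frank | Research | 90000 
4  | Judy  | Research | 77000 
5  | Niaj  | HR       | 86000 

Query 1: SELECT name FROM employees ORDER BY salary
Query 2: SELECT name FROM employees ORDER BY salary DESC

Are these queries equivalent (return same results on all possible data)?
No, not equivalent

Query 1 returns: [('Carol',), ('Oscar',), ('Judy',), ('Niaj',), ('Frank',)]
Query 2 returns: [('Frank',), ('Niaj',), ('Judy',), ('Oscar',), ('Carol',)]

Reason: ASC vs DESC gives opposite ordering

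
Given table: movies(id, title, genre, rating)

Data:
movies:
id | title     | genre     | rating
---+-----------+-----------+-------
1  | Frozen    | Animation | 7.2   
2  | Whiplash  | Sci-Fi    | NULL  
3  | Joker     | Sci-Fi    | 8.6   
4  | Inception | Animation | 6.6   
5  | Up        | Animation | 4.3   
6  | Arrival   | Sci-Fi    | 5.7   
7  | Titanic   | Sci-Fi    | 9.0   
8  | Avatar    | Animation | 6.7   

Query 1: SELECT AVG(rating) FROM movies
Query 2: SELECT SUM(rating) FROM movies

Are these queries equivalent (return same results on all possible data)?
No, not equivalent

Query 1 returns: [(6.871428571428572,)]
Query 2 returns: [(48.1,)]

Reason: AVG vs SUM give different aggregate values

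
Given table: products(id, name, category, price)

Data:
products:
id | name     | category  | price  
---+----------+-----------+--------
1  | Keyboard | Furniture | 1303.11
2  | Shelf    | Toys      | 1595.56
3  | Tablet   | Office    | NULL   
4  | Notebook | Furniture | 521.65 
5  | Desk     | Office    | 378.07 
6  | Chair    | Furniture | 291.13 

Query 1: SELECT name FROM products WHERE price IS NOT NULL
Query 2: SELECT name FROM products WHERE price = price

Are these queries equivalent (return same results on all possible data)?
Yes, equivalent

Both queries return: [('Chair',), ('Desk',), ('Keyboard',), ('Notebook',), ('Shelf',)]

Reason: IS NOT NULL vs self-equality (both exclude NULLs)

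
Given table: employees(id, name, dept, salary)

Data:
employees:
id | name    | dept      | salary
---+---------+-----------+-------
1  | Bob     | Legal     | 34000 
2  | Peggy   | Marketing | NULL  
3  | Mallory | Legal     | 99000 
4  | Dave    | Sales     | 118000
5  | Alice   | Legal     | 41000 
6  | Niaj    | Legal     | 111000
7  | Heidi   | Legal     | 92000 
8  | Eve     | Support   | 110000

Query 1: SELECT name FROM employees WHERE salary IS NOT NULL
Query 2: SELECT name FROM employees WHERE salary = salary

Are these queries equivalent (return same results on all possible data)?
Yes, equivalent

Both queries return: [('Alice',), ('Bob',), ('Dave',), ('Eve',), ('Heidi',), ('Mallory',), ('Niaj',)]

Reason: IS NOT NULL vs self-equality (both exclude NULLs)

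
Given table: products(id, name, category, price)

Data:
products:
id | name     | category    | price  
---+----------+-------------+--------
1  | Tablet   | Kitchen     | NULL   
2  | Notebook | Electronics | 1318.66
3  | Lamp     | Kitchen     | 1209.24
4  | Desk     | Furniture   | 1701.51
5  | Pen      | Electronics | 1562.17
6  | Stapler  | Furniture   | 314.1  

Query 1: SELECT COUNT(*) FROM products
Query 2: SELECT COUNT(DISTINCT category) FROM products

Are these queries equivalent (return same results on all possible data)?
No, not equivalent

Query 1 returns: [(6,)]
Query 2 returns: [(3,)]

Reason: COUNT(*) counts rows, COUNT(DISTINCT category) counts unique categorys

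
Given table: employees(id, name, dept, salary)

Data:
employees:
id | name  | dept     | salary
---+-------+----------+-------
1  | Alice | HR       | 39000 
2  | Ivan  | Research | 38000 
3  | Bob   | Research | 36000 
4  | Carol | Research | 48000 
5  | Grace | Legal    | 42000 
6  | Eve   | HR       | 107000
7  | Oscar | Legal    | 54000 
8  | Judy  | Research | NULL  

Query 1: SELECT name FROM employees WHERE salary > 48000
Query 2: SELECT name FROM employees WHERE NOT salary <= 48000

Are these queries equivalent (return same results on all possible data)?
Yes, equivalent

Both queries return: [('Eve',), ('Oscar',)]

Reason: Both filter salary > 48000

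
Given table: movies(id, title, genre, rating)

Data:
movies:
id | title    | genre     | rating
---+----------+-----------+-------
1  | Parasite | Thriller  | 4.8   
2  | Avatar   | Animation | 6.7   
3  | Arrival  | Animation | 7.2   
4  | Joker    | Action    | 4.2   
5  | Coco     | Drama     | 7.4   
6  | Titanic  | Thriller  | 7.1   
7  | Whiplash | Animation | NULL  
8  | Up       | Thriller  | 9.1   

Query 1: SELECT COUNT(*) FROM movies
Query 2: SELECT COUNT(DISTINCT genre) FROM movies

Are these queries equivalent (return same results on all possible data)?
No, not equivalent

Query 1 returns: [(8,)]
Query 2 returns: [(4,)]

Reason: COUNT(*) counts rows, COUNT(DISTINCT genre) counts unique genres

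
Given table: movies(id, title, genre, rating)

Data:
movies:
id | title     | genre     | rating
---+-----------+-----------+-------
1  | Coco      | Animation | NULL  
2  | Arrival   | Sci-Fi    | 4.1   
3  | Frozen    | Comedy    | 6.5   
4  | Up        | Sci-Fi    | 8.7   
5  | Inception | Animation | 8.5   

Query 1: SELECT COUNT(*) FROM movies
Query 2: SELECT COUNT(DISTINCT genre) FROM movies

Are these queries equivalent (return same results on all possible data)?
No, not equivalent

Query 1 returns: [(5,)]
Query 2 returns: [(3,)]

Reason: COUNT(*) counts rows, COUNT(DISTINCT genre) counts unique genres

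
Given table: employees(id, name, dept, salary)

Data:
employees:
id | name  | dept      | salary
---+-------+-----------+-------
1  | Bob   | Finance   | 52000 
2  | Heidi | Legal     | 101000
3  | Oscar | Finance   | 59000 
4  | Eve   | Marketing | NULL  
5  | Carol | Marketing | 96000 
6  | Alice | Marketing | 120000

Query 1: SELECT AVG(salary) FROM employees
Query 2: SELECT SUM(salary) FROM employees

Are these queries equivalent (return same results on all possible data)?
No, not equivalent

Query 1 returns: [(85600.0,)]
Query 2 returns: [(428000,)]

Reason: AVG vs SUM give different aggregate values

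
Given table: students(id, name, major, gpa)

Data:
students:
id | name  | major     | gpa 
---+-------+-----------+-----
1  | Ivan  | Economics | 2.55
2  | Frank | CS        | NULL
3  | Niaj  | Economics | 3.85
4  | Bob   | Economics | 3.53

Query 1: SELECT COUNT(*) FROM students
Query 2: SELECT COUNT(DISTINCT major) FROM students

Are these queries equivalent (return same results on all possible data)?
No, not equivalent

Query 1 returns: [(4,)]
Query 2 returns: [(2,)]

Reason: COUNT(*) counts rows, COUNT(DISTINCT major) counts unique majors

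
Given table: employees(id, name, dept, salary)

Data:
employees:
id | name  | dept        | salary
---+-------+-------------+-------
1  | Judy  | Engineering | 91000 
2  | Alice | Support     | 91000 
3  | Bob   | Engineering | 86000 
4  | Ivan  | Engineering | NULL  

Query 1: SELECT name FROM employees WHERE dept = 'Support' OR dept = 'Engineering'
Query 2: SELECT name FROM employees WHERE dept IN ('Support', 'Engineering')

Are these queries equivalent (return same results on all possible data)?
Yes, equivalent

Both queries return: [('Alice',), ('Bob',), ('Ivan',), ('Judy',)]

Reason: OR vs IN are equivalent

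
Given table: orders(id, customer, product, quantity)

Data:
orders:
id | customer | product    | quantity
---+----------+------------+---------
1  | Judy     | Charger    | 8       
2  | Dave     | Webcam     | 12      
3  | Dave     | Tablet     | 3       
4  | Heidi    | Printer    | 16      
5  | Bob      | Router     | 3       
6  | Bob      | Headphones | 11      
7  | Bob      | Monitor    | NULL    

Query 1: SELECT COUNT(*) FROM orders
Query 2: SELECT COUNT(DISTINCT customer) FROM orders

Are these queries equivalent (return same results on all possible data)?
No, not equivalent

Query 1 returns: [(7,)]
Query 2 returns: [(4,)]

Reason: COUNT(*) counts rows, COUNT(DISTINCT customer) counts unique customers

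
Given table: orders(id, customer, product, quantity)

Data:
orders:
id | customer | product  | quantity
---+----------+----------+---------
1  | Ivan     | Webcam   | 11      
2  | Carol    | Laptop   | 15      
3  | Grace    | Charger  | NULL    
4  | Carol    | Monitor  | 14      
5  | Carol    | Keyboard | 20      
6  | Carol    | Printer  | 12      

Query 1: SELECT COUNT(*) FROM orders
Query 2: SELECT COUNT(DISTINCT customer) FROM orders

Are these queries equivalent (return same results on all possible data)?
No, not equivalent

Query 1 returns: [(6,)]
Query 2 returns: [(3,)]

Reason: COUNT(*) counts rows, COUNT(DISTINCT customer) counts unique customers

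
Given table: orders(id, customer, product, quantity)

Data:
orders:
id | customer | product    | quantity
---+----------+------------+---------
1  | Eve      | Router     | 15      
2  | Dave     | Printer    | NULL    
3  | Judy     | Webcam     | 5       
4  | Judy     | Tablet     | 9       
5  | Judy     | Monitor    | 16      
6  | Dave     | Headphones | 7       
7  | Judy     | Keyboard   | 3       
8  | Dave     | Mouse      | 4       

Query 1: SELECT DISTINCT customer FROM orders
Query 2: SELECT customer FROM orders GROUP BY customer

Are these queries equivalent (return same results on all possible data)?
Yes, equivalent

Both queries return: [('Dave',), ('Eve',), ('Judy',)]

Reason: Both get unique customers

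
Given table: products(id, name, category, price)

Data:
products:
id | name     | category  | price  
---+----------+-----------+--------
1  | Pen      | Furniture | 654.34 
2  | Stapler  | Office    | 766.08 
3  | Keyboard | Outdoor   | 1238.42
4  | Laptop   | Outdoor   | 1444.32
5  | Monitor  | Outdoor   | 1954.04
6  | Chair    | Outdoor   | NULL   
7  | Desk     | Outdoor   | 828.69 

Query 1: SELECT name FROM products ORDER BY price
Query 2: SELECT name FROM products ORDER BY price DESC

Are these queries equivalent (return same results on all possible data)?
No, not equivalent

Query 1 returns: [('Chair',), ('Pen',), ('Stapler',), ('Desk',), ('Keyboard',), ('Laptop',), ('Monitor',)]
Query 2 returns: [('Monitor',), ('Laptop',), ('Keyboard',), ('Desk',), ('Stapler',), ('Pen',), ('Chair',)]

Reason: ASC vs DESC gives opposite ordering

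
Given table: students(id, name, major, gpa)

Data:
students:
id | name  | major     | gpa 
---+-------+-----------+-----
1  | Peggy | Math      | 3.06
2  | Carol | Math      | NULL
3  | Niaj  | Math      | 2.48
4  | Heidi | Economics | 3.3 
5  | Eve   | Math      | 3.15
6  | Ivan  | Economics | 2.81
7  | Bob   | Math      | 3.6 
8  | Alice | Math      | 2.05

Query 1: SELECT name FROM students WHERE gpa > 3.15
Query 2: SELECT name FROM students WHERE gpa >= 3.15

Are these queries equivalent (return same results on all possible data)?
No, not equivalent

Query 1 returns: [('Heidi',), ('Bob',)]
Query 2 returns: [('Heidi',), ('Eve',), ('Bob',)]

Reason: > vs >= gives different results when gpa = 3.15 exists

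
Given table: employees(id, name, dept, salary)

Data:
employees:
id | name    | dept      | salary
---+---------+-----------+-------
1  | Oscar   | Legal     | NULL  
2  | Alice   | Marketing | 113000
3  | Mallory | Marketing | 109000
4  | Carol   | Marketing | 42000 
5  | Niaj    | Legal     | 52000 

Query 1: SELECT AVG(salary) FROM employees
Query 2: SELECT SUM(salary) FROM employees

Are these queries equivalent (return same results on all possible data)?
No, not equivalent

Query 1 returns: [(79000.0,)]
Query 2 returns: [(316000,)]

Reason: AVG vs SUM give different aggregate values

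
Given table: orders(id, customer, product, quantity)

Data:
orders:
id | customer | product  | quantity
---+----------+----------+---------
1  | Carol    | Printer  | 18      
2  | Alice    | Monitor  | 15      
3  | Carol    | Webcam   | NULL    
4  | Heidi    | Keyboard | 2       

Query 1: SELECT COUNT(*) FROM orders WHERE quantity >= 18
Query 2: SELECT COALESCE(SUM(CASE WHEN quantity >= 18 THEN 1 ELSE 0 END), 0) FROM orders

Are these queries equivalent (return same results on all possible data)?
Yes, equivalent

Both queries return: [(1,)]

Reason: COUNT with WHERE vs conditional SUM (COALESCE handles empty-table NULL)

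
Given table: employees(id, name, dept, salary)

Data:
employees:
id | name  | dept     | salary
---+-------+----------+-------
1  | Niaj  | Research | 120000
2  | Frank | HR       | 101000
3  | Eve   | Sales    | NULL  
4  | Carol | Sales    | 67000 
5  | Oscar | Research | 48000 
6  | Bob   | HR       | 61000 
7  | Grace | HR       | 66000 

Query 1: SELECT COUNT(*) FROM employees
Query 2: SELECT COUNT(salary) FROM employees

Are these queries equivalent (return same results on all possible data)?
No, not equivalent

Query 1 returns: [(7,)]
Query 2 returns: [(6,)]

Reason: COUNT(*) includes NULLs, COUNT(column) excludes them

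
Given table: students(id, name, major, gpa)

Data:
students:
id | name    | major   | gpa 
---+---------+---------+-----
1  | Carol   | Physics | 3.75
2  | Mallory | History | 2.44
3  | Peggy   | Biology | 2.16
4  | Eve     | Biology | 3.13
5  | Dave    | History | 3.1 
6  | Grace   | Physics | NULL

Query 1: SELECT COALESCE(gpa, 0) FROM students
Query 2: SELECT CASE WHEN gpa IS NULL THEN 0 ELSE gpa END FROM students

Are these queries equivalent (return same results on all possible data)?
Yes, equivalent

Both queries return: [(0,), (2.16,), (2.44,), (3.1,), (3.13,), (3.75,)]

Reason: COALESCE vs CASE for NULL handling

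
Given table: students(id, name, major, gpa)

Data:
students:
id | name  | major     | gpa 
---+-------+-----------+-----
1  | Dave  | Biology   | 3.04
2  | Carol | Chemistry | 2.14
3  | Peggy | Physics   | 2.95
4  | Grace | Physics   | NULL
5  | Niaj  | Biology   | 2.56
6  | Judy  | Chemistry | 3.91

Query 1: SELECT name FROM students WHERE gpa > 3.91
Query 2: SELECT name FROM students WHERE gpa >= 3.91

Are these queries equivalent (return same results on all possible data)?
No, not equivalent

Query 1 returns: []
Query 2 returns: [('Judy',)]

Reason: > vs >= gives different results when gpa = 3.91 exists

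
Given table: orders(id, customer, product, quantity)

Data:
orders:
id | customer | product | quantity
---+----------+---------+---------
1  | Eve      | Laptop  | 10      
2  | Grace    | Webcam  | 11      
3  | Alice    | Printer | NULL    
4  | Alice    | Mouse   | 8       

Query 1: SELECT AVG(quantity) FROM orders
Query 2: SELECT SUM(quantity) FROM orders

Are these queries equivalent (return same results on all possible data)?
No, not equivalent

Query 1 returns: [(9.666666666666666,)]
Query 2 returns: [(29,)]

Reason: AVG vs SUM give different aggregate values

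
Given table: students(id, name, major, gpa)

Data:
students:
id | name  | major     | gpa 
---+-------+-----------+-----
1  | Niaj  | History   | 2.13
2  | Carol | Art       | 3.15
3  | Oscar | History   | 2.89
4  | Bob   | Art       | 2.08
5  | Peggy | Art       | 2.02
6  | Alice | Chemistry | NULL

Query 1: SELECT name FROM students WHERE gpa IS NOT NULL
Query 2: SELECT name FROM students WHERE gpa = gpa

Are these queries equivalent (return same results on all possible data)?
Yes, equivalent

Both queries return: [('Bob',), ('Carol',), ('Niaj',), ('Oscar',), ('Peggy',)]

Reason: IS NOT NULL vs self-equality (both exclude NULLs)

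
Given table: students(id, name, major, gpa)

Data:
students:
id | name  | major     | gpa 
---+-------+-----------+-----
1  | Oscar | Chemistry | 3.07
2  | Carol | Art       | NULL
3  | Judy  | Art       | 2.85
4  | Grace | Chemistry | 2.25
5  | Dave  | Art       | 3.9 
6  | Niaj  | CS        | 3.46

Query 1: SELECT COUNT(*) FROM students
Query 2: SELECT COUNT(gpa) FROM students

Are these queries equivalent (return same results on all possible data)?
No, not equivalent

Query 1 returns: [(6,)]
Query 2 returns: [(5,)]

Reason: COUNT(*) includes NULLs, COUNT(column) excludes them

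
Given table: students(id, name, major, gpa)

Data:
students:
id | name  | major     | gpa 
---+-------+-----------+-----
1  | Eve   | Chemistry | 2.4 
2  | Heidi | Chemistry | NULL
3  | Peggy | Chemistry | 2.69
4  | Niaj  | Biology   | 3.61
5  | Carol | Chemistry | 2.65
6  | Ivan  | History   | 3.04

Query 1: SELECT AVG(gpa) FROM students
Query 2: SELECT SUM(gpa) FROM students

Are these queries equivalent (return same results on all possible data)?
No, not equivalent

Query 1 returns: [(2.878,)]
Query 2 returns: [(14.39,)]

Reason: AVG vs SUM give different aggregate values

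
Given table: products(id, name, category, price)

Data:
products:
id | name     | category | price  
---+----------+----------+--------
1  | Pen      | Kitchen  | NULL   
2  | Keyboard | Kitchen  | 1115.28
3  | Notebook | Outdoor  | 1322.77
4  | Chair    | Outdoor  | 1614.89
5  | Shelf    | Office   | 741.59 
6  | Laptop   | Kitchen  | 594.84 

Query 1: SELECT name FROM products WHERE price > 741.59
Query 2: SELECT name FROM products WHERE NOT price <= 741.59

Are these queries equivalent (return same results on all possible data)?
Yes, equivalent

Both queries return: [('Chair',), ('Keyboard',), ('Notebook',)]

Reason: Both filter price > 741.59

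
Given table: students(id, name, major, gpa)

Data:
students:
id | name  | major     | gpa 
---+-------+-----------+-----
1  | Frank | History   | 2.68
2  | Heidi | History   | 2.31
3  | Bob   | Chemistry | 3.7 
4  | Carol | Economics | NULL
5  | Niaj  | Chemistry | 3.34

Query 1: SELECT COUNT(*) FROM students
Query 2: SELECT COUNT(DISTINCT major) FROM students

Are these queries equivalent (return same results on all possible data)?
No, not equivalent

Query 1 returns: [(5,)]
Query 2 returns: [(3,)]

Reason: COUNT(*) counts rows, COUNT(DISTINCT major) counts unique majors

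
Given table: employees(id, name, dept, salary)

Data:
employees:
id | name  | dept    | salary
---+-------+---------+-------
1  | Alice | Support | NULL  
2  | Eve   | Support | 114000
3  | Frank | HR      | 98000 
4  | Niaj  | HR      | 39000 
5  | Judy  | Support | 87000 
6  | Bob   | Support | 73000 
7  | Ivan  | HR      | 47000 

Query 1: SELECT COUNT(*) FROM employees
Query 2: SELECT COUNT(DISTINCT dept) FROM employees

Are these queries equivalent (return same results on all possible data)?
No, not equivalent

Query 1 returns: [(7,)]
Query 2 returns: [(2,)]

Reason: COUNT(*) counts rows, COUNT(DISTINCT dept) counts unique depts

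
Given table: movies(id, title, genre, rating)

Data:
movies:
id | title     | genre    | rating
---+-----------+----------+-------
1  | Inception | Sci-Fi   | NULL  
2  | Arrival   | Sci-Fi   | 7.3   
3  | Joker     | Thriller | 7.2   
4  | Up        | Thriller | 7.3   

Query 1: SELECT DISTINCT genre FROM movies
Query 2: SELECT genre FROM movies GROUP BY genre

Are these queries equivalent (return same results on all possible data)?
Yes, equivalent

Both queries return: [('Sci-Fi',), ('Thriller',)]

Reason: Both get unique genres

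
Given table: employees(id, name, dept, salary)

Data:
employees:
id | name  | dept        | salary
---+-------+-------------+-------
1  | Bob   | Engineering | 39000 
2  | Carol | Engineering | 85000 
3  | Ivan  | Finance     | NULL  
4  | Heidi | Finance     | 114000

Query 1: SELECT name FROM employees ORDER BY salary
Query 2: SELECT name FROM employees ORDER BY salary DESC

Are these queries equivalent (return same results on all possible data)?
No, not equivalent

Query 1 returns: [('Ivan',), ('Bob',), ('Carol',), ('Heidi',)]
Query 2 returns: [('Heidi',), ('Carol',), ('Bob',), ('Ivan',)]

Reason: ASC vs DESC gives opposite ordering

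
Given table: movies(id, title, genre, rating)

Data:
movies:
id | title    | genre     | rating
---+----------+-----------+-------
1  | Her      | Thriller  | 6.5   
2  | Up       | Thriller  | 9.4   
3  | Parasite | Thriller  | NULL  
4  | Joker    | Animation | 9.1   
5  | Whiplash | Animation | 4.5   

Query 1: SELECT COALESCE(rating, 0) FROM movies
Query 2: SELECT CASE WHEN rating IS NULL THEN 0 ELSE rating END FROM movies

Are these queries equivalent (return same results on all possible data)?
Yes, equivalent

Both queries return: [(0,), (4.5,), (6.5,), (9.1,), (9.4,)]

Reason: COALESCE vs CASE for NULL handling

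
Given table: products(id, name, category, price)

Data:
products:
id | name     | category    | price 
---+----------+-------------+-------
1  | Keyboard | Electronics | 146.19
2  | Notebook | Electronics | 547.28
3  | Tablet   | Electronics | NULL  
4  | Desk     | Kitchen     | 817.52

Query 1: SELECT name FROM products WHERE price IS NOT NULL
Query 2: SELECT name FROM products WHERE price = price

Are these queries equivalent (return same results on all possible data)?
Yes, equivalent

Both queries return: [('Desk',), ('Keyboard',), ('Notebook',)]

Reason: IS NOT NULL vs self-equality (both exclude NULLs)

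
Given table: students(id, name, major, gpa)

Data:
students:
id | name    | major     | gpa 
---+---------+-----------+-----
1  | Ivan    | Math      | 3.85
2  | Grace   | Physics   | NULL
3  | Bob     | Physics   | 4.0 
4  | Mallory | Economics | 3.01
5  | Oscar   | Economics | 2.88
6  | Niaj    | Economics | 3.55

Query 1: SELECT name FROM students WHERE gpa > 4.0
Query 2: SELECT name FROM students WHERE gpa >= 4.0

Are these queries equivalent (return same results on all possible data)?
No, not equivalent

Query 1 returns: []
Query 2 returns: [('Bob',)]

Reason: > vs >= gives different results when gpa = 4.0 exists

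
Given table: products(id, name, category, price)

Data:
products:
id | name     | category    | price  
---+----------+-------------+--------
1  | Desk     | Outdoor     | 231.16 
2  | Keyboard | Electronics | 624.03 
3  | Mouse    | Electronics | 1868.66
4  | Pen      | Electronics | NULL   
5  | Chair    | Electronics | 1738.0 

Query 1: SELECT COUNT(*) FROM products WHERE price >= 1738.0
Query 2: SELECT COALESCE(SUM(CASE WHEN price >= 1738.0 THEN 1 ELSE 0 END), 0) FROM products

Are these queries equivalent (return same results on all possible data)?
Yes, equivalent

Both queries return: [(2,)]

Reason: COUNT with WHERE vs conditional SUM (COALESCE handles empty-table NULL)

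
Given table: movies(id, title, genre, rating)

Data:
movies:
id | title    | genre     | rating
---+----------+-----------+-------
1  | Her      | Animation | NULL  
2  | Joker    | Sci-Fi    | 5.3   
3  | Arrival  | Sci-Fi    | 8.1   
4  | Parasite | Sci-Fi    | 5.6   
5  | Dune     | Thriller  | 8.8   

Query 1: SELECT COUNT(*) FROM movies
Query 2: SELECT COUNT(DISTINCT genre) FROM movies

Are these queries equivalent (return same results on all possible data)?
No, not equivalent

Query 1 returns: [(5,)]
Query 2 returns: [(3,)]

Reason: COUNT(*) counts rows, COUNT(DISTINCT genre) counts unique genres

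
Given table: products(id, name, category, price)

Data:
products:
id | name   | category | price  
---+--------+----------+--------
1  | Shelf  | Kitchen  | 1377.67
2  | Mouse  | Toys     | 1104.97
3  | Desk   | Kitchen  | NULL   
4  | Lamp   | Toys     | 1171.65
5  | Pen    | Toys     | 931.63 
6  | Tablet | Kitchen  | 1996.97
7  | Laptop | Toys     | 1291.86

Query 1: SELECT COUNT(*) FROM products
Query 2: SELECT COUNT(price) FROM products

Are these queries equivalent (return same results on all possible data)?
No, not equivalent

Query 1 returns: [(7,)]
Query 2 returns: [(6,)]

Reason: COUNT(*) includes NULLs, COUNT(column) excludes them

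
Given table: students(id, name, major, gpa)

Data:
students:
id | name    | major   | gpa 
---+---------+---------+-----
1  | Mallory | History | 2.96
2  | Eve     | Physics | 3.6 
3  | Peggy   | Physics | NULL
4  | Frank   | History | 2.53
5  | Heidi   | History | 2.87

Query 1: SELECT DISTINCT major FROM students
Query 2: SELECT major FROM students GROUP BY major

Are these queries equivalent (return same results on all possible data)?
Yes, equivalent

Both queries return: [('History',), ('Physics',)]

Reason: Both get unique majors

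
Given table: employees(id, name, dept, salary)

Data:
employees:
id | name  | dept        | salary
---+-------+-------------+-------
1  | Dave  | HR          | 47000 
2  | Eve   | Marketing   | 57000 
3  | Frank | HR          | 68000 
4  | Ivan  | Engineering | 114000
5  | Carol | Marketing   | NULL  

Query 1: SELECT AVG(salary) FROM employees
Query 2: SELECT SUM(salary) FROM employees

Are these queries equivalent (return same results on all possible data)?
No, not equivalent

Query 1 returns: [(71500.0,)]
Query 2 returns: [(286000,)]

Reason: AVG vs SUM give different aggregate values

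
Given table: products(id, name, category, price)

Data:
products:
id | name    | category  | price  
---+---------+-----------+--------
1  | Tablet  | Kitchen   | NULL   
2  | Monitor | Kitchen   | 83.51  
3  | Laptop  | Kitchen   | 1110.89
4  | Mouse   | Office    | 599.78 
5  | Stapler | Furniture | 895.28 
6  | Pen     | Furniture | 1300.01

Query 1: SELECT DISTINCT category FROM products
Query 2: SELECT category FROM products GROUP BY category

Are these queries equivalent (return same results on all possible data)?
Yes, equivalent

Both queries return: [('Furniture',), ('Kitchen',), ('Office',)]

Reason: Both get unique categorys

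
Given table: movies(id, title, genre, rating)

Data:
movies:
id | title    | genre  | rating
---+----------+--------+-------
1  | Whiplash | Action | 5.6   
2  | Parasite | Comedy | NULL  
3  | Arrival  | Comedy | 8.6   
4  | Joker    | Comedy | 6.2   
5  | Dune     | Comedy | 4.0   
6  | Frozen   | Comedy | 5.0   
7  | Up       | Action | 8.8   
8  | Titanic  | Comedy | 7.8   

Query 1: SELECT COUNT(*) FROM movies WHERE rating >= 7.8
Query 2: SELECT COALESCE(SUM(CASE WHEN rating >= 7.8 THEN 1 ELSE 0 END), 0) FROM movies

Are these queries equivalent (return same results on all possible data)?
Yes, equivalent

Both queries return: [(3,)]

Reason: COUNT with WHERE vs conditional SUM (COALESCE handles empty-table NULL)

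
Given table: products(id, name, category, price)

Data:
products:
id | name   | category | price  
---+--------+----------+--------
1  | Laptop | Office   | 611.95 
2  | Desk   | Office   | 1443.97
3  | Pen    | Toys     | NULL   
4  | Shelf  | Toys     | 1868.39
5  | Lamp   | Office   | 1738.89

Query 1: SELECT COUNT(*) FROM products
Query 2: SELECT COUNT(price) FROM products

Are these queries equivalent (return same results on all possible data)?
No, not equivalent

Query 1 returns: [(5,)]
Query 2 returns: [(4,)]

Reason: COUNT(*) includes NULLs, COUNT(column) excludes them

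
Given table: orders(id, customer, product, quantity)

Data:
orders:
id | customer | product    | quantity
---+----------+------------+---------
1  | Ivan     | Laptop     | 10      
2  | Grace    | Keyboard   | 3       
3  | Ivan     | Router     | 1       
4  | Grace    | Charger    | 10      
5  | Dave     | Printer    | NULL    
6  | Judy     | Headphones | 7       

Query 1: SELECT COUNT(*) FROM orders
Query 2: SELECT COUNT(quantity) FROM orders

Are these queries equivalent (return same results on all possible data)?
No, not equivalent

Query 1 returns: [(6,)]
Query 2 returns: [(5,)]

Reason: COUNT(*) includes NULLs, COUNT(column) excludes them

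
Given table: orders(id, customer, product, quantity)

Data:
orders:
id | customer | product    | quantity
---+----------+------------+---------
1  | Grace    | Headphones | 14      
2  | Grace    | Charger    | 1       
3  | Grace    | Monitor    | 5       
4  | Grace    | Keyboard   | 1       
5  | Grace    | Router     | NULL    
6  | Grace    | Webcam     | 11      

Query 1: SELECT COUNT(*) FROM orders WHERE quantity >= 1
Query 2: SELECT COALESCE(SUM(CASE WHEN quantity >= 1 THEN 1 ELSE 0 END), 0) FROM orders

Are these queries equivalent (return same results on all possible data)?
Yes, equivalent

Both queries return: [(5,)]

Reason: COUNT with WHERE vs conditional SUM (COALESCE handles empty-table NULL)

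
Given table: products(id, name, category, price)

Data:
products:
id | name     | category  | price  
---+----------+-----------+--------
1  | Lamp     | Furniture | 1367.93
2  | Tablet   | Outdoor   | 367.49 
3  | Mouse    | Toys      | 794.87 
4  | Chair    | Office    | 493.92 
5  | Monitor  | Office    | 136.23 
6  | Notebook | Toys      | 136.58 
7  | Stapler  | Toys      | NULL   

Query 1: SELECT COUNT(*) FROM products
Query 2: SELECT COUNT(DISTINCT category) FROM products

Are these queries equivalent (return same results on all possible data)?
No, not equivalent

Query 1 returns: [(7,)]
Query 2 returns: [(4,)]

Reason: COUNT(*) counts rows, COUNT(DISTINCT category) counts unique categorys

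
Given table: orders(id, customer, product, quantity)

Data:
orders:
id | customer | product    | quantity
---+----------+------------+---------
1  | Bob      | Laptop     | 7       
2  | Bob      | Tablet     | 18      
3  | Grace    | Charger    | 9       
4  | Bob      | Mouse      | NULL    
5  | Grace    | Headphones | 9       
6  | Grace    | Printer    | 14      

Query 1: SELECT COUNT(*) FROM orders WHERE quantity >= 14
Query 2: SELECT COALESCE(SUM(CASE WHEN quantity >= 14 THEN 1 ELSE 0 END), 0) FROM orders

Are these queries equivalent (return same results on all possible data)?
Yes, equivalent

Both queries return: [(2,)]

Reason: COUNT with WHERE vs conditional SUM (COALESCE handles empty-table NULL)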